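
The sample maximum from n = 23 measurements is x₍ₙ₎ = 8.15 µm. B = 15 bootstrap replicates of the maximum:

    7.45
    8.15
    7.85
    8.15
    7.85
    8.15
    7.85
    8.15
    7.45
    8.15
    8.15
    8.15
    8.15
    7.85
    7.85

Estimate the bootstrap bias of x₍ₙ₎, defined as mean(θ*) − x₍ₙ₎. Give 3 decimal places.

bias = −0.193

mean(θ*) = (7.45 + 8.15 + 7.85 + 8.15 + 7.85 + 8.15 + 7.85 + 8.15 + 7.45 + 8.15 + 8.15 + 8.15 + 8.15 + 7.85 + 7.85) / 15 = 7.9567
bias = 7.9567 − 8.15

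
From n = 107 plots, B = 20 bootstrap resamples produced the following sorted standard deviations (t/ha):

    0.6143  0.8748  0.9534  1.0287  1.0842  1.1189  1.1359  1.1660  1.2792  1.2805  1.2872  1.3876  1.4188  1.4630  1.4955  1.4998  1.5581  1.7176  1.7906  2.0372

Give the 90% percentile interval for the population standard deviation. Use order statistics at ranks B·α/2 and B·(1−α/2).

(0.6143, 1.7906)

α = 0.10; lower rank = 20 × 0.050 = 1; upper rank = 20 × 0.950 = 19.
The 1st smallest replicate is 0.6143; the 19th is 1.7906.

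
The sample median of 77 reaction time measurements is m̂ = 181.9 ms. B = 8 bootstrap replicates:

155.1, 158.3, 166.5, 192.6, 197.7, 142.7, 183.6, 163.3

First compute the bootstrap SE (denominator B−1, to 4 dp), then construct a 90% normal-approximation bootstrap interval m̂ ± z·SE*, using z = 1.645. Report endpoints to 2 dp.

Mean of replicates = 169.9750; sum of squared deviations = 2624.3350; SE* = √(2624.3350/7) = 19.3625
Margin = 1.645 × 19.3625 = 31.851
Interval: 181.9 ± 31.851

(150.05, 213.75)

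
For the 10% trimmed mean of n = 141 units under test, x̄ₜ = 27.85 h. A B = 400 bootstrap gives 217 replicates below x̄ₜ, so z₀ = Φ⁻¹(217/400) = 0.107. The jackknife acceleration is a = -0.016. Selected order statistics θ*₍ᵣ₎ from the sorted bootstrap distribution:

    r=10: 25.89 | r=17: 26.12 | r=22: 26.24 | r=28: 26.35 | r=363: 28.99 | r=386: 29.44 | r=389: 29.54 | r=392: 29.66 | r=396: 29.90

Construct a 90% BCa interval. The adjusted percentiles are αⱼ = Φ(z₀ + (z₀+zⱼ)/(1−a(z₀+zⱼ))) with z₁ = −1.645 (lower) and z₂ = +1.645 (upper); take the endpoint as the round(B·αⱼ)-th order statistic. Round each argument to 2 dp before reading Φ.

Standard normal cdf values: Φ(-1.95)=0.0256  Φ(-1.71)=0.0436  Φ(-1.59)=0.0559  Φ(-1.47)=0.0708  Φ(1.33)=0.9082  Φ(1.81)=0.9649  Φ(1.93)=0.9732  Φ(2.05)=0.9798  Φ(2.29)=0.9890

Lower: z₀ + z₁ = 0.107 + (-1.645) = -1.538; 1 − a(z₀+z₁) = 1 − (-0.016)(-1.538) = 0.9754; argument = 0.107 + (-1.538)/0.9754 = -1.4698 → -1.47.
α₁ = Φ(-1.47) = 0.0708; rank = round(400 × 0.0708) = 28; θ*₍28₎ = 26.35.
Upper: z₀ + z₂ = 1.752; 1 − a(z₀+z₂) = 1.0280; argument = 1.8112 → 1.81; α₂ = 0.9649; rank = 386; θ*₍386₎ = 29.44.

(26.35, 29.44)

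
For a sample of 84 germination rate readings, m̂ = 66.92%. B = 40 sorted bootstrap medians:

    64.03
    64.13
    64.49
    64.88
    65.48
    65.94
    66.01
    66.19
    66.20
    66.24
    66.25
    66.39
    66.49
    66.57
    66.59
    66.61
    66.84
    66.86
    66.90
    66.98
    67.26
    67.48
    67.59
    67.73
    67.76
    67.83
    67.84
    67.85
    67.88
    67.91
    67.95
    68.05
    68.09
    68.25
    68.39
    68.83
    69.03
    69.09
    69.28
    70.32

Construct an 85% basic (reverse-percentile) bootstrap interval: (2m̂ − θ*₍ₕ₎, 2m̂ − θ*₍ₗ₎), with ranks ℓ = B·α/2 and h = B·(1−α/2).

Percentile endpoints at ranks 3 and 37: θ*₍3₎ = 64.49, θ*₍37₎ = 69.03.
Basic interval reflects these around m̂:
  lower = 2 × 66.92 − 69.03 = 64.81
  upper = 2 × 66.92 − 64.49 = 69.35

(64.81, 69.35)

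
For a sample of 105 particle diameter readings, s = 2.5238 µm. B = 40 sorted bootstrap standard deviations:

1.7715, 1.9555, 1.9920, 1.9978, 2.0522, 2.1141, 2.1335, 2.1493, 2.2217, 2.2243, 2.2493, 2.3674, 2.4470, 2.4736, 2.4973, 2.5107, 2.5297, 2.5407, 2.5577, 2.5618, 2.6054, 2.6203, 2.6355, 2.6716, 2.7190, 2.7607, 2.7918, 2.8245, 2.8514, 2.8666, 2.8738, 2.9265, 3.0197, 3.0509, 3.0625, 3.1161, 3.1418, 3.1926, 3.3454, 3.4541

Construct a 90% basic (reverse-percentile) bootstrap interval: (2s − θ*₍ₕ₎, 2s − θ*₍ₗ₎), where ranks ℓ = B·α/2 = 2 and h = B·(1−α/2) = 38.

Percentile endpoints at ranks 2 and 38: θ*₍2₎ = 1.9555, θ*₍38₎ = 3.1926.
Basic interval reflects these around s:
  lower = 2 × 2.5238 − 3.1926 = 1.8550
  upper = 2 × 2.5238 − 1.9555 = 3.0921

(1.8550, 3.0921)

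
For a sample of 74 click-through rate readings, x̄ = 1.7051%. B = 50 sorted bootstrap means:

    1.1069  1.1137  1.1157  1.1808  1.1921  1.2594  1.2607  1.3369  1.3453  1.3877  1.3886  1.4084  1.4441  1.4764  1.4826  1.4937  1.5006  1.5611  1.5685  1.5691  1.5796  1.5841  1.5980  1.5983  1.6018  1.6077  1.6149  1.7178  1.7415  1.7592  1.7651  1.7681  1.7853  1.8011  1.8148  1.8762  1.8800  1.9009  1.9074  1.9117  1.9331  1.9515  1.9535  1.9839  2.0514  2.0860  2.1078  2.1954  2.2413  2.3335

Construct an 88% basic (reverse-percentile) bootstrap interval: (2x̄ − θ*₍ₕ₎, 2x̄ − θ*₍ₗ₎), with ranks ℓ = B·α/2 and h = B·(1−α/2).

(1.3024, 2.2945)

Percentile endpoints at ranks 3 and 47: θ*₍3₎ = 1.1157, θ*₍47₎ = 2.1078.
Basic interval reflects these around x̄:
  lower = 2 × 1.7051 − 2.1078 = 1.3024
  upper = 2 × 1.7051 − 1.1157 = 2.2945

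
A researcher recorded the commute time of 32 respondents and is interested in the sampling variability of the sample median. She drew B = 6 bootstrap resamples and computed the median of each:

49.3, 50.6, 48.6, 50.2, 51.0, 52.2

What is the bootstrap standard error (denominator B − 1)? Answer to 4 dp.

Bootstrap SE is the standard deviation of the 6 replicate medians.
Mean of replicates: (49.3 + 50.6 + 48.6 + 50.2 + 51.0 + 52.2) / 6 = 301.90000 / 6 = 50.31667
Sum of squared deviations: (−1.01667)² + (+0.28333)² + (−1.71667)² + (−0.11667)² + (+0.68333)² + (+1.88333)² = 8.08833
Variance = 8.08833 / 5 = 1.61767
SE* = √1.61767

SE* = 1.2719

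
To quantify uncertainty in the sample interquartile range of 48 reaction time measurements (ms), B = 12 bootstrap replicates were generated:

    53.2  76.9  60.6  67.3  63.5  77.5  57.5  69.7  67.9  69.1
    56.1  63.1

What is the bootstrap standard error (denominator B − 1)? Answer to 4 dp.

Bootstrap SE is the standard deviation of the 12 replicate interquartile ranges.
Mean of replicates: (53.2 + 76.9 + 60.6 + 67.3 + 63.5 + 77.5 + 57.5 + 69.7 + 67.9 + 69.1 + 56.1 + 63.1) / 12 = 782.40000 / 12 = 65.20000
Sum of squared deviations: (−12.00000)² + (+11.70000)² + (−4.60000)² + (+2.10000)² + (−1.70000)² + (+12.30000)² + (−7.70000)² + (+4.50000)² + (+2.70000)² + (+3.90000)² + (−9.10000)² + (−2.10000)² = 649.90000
Variance = 649.90000 / 11 = 59.08182
SE* = √59.08182

SE* = 7.6865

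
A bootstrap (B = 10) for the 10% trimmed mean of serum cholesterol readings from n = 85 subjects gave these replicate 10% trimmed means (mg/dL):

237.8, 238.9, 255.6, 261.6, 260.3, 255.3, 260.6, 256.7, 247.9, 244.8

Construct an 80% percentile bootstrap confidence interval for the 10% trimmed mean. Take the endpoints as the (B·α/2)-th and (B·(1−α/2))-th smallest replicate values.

Sorted replicates: 237.8, 238.9, 244.8, 247.9, 255.3, 255.6, 256.7, 260.3, 260.6, 261.6
α = 0.20; lower rank = 10 × 0.100 = 1; upper rank = 10 × 0.900 = 9.
The 1st smallest replicate is 237.8; the 9th is 260.6.

(237.8, 260.6)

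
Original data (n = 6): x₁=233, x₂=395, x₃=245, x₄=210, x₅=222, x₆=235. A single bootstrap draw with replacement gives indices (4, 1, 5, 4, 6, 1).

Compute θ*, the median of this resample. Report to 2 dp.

Resample values: 210, 233, 222, 210, 235, 233.
Sorted: 210, 210, 222, 233, 233, 235
Median = average of the two middle values = 227.50

θ* = 227.50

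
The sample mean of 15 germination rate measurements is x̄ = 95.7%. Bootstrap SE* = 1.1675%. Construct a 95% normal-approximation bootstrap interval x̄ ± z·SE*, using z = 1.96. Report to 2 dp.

Margin = 1.96 × 1.1675 = 2.288
Interval: 95.7 ± 2.288

(93.41, 97.99)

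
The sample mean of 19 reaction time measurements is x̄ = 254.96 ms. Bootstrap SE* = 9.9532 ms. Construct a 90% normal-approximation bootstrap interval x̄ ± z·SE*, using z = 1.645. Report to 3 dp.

(238.587, 271.333)

Margin = 1.645 × 9.9532 = 16.3730
Interval: 254.96 ± 16.3730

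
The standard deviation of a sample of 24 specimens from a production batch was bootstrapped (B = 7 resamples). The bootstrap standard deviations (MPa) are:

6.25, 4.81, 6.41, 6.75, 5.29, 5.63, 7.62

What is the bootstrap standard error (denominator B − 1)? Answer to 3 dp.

Bootstrap SE is the standard deviation of the 7 replicate standard deviations.
Mean of replicates: (6.25 + 4.81 + 6.41 + 6.75 + 5.29 + 5.63 + 7.62) / 7 = 42.7600 / 7 = 6.1086
Sum of squared deviations: (+0.1414)² + (−1.2986)² + (+0.3014)² + (+0.6414)² + (−0.8186)² + (−0.4786)² + (+1.5114)² = 5.3921
Variance = 5.3921 / 6 = 0.8987
SE* = √0.8987

SE* = 0.948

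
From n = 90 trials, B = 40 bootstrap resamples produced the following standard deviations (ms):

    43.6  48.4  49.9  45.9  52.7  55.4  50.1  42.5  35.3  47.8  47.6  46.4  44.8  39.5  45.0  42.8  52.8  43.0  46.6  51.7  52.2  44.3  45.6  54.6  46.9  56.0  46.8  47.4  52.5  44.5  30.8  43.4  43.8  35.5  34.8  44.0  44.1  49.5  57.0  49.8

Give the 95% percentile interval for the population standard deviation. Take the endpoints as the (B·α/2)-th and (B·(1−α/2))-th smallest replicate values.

(30.8, 56.0)

Sorted replicates: 30.8, 34.8, 35.3, 35.5, 39.5, 42.5, 42.8, 43.0, 43.4, 43.6, 43.8, 44.0, 44.1, 44.3, 44.5, 44.8, 45.0, 45.6, 45.9, 46.4, 46.6, 46.8, 46.9, 47.4, 47.6, 47.8, 48.4, 49.5, 49.8, 49.9, 50.1, 51.7, 52.2, 52.5, 52.7, 52.8, 54.6, 55.4, 56.0, 57.0
α = 0.05; lower rank = 40 × 0.025 = 1; upper rank = 40 × 0.975 = 39.
The 1st smallest replicate is 30.8; the 39th is 56.0.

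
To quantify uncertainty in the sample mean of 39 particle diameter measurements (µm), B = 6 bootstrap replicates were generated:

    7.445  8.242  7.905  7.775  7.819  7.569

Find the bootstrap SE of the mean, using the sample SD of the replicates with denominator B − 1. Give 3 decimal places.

SE* = 0.278

Bootstrap SE is the standard deviation of the 6 replicate means.
Mean of replicates: (7.445 + 8.242 + 7.905 + 7.775 + 7.819 + 7.569) / 6 = 46.7550 / 6 = 7.7925
Sum of squared deviations: (−0.3475)² + (+0.4495)² + (+0.1125)² + (−0.0175)² + (+0.0265)² + (−0.2235)² = 0.3864
Variance = 0.3864 / 5 = 0.0773
SE* = √0.0773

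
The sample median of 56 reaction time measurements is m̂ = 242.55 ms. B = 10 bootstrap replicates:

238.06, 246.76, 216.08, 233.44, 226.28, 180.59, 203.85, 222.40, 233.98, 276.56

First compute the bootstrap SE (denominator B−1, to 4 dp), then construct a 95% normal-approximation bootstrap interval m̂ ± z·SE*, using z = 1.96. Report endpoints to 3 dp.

(192.437, 292.663)

Mean of replicates = 227.8000; sum of squared deviations = 5883.5042; SE* = √(5883.5042/9) = 25.5680
Margin = 1.96 × 25.5680 = 50.1133
Interval: 242.55 ± 50.1133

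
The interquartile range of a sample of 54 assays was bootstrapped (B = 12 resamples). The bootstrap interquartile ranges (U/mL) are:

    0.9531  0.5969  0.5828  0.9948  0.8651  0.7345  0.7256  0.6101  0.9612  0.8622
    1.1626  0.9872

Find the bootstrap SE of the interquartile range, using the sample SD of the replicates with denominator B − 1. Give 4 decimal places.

SE* = 0.1860

Bootstrap SE is the standard deviation of the 12 replicate interquartile ranges.
Mean of replicates: (0.9531 + 0.5969 + 0.5828 + 0.9948 + 0.8651 + 0.7345 + 0.7256 + 0.6101 + 0.9612 + 0.8622 + 1.1626 + 0.9872) / 12 = 10.03610 / 12 = 0.83634
Sum of squared deviations: (+0.11676)² + (−0.23944)² + (−0.25354)² + (+0.15846)² + (+0.02876)² + (−0.10184)² + (−0.11074)² + (−0.22624)² + (+0.12486)² + (+0.02586)² + (+0.32626)² + (+0.15086)² = 0.38047
Variance = 0.38047 / 11 = 0.03459
SE* = √0.03459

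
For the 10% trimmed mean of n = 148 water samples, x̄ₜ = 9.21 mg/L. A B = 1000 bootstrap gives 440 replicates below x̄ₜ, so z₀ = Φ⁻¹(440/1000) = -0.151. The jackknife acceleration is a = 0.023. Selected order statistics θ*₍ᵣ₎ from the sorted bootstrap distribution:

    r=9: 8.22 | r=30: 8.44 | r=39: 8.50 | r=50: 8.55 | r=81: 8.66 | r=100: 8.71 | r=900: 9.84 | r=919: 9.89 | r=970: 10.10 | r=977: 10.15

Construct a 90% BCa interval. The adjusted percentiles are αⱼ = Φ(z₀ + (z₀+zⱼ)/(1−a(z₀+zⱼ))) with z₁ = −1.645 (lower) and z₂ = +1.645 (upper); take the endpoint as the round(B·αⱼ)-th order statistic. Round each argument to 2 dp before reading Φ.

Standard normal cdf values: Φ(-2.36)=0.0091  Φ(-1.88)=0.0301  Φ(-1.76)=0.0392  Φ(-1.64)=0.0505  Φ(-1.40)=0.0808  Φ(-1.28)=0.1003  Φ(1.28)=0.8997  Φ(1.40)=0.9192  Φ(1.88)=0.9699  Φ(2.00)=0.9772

Lower: z₀ + z₁ = -0.151 + (-1.645) = -1.796; 1 − a(z₀+z₁) = 1 − (0.023)(-1.796) = 1.0413; argument = -0.151 + (-1.796)/1.0413 = -1.8758 → -1.88.
α₁ = Φ(-1.88) = 0.0301; rank = round(1000 × 0.0301) = 30; θ*₍30₎ = 8.44.
Upper: z₀ + z₂ = 1.494; 1 − a(z₀+z₂) = 0.9656; argument = 1.3962 → 1.40; α₂ = 0.9192; rank = 919; θ*₍919₎ = 9.89.

(8.44, 9.89)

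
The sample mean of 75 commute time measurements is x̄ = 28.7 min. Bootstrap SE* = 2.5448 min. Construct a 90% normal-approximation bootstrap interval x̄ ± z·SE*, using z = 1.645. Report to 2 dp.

Margin = 1.645 × 2.5448 = 4.186
Interval: 28.7 ± 4.186

(24.51, 32.89)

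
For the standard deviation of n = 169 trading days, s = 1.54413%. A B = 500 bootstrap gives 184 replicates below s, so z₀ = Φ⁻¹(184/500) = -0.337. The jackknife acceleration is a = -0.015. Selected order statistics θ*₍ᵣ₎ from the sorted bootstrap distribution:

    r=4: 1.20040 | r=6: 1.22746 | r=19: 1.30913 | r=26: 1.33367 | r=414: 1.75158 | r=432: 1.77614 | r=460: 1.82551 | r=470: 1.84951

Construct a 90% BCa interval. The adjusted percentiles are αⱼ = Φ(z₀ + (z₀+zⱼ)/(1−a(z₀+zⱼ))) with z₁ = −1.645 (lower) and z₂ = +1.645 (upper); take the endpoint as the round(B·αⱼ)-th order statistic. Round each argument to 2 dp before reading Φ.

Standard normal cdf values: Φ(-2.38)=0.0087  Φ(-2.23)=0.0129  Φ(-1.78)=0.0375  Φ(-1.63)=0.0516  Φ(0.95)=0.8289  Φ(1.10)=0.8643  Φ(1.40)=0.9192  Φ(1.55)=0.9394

Lower: z₀ + z₁ = -0.337 + (-1.645) = -1.982; 1 − a(z₀+z₁) = 1 − (-0.015)(-1.982) = 0.9703; argument = -0.337 + (-1.982)/0.9703 = -2.3797 → -2.38.
α₁ = Φ(-2.38) = 0.0087; rank = round(500 × 0.0087) = 4; θ*₍4₎ = 1.20040.
Upper: z₀ + z₂ = 1.308; 1 − a(z₀+z₂) = 1.0196; argument = 0.9458 → 0.95; α₂ = 0.8289; rank = 414; θ*₍414₎ = 1.75158.

(1.20040, 1.75158)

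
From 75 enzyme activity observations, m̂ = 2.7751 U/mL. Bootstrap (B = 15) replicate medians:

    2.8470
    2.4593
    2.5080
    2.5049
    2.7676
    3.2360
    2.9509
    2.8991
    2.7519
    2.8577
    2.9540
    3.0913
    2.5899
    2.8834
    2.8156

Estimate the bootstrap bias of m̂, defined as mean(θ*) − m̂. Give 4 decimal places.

bias = +0.0327

mean(θ*) = (2.8470 + 2.4593 + 2.5080 + 2.5049 + 2.7676 + 3.2360 + 2.9509 + 2.8991 + 2.7519 + 2.8577 + 2.9540 + 3.0913 + 2.5899 + 2.8834 + 2.8156) / 15 = 2.80777
bias = 2.80777 − 2.7751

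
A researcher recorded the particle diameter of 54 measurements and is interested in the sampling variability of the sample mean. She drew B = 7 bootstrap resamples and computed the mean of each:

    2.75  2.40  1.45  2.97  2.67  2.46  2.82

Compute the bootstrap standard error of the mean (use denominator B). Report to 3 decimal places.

Bootstrap SE is the standard deviation of the 7 replicate means.
Mean of replicates: (2.75 + 2.40 + 1.45 + 2.97 + 2.67 + 2.46 + 2.82) / 7 = 17.5200 / 7 = 2.5029
Sum of squared deviations: (+0.2471)² + (−0.1029)² + (−1.0529)² + (+0.4671)² + (+0.1671)² + (−0.0429)² + (+0.3171)² = 1.5287
Variance = 1.5287 / 7 = 0.2184
SE* = √0.2184

SE* = 0.467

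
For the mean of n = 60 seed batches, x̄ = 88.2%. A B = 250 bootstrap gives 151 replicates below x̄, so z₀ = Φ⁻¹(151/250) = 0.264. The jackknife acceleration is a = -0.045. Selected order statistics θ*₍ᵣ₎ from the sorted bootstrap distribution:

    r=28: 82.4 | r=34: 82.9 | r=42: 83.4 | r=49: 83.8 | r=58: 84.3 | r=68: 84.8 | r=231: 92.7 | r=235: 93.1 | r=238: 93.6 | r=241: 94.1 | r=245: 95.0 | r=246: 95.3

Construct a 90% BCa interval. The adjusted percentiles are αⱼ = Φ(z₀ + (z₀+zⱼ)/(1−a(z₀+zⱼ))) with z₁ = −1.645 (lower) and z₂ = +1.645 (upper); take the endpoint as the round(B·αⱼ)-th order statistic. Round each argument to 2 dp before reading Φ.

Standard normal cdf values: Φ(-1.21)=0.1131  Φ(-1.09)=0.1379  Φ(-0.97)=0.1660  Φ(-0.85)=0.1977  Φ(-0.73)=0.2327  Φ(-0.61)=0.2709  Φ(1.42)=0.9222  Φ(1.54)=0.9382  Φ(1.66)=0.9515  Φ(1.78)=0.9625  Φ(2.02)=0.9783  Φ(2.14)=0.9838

(82.4, 95.0)

Lower: z₀ + z₁ = 0.264 + (-1.645) = -1.381; 1 − a(z₀+z₁) = 1 − (-0.045)(-1.381) = 0.9379; argument = 0.264 + (-1.381)/0.9379 = -1.2085 → -1.21.
α₁ = Φ(-1.21) = 0.1131; rank = round(250 × 0.1131) = 28; θ*₍28₎ = 82.4.
Upper: z₀ + z₂ = 1.909; 1 − a(z₀+z₂) = 1.0859; argument = 2.0220 → 2.02; α₂ = 0.9783; rank = 245; θ*₍245₎ = 95.0.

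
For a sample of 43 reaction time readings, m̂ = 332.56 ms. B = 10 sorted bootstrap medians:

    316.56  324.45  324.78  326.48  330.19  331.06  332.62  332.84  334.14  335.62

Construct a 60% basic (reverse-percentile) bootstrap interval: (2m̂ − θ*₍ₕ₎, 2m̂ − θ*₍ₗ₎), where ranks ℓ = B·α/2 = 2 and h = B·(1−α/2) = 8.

(332.28, 340.67)

Percentile endpoints at ranks 2 and 8: θ*₍2₎ = 324.45, θ*₍8₎ = 332.84.
Basic interval reflects these around m̂:
  lower = 2 × 332.56 − 332.84 = 332.28
  upper = 2 × 332.56 − 324.45 = 340.67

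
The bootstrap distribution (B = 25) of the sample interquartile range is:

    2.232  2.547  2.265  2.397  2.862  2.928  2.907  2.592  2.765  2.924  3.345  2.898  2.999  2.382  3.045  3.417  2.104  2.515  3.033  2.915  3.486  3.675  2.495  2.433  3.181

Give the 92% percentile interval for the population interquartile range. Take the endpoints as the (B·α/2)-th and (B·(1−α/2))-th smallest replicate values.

(2.104, 3.486)

Sorted replicates: 2.104, 2.232, 2.265, 2.382, 2.397, 2.433, 2.495, 2.515, 2.547, 2.592, 2.765, 2.862, 2.898, 2.907, 2.915, 2.924, 2.928, 2.999, 3.033, 3.045, 3.181, 3.345, 3.417, 3.486, 3.675
α = 0.08; lower rank = 25 × 0.040 = 1; upper rank = 25 × 0.960 = 24.
The 1st smallest replicate is 2.104; the 24th is 3.486.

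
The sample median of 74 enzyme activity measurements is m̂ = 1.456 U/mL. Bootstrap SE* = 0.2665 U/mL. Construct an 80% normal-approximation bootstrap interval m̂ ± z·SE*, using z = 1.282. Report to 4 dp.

(1.1143, 1.7977)

Margin = 1.282 × 0.2665 = 0.34165
Interval: 1.456 ± 0.34165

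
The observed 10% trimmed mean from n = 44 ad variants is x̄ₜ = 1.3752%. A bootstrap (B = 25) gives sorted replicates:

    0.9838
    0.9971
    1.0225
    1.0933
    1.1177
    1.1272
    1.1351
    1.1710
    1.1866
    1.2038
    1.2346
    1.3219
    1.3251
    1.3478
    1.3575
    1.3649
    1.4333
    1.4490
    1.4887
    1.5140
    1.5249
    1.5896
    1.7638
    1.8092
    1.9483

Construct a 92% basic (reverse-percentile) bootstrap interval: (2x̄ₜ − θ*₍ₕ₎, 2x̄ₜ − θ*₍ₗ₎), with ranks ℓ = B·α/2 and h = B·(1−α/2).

(0.9412, 1.7666)

Percentile endpoints at ranks 1 and 24: θ*₍1₎ = 0.9838, θ*₍24₎ = 1.8092.
Basic interval reflects these around x̄ₜ:
  lower = 2 × 1.3752 − 1.8092 = 0.9412
  upper = 2 × 1.3752 − 0.9838 = 1.7666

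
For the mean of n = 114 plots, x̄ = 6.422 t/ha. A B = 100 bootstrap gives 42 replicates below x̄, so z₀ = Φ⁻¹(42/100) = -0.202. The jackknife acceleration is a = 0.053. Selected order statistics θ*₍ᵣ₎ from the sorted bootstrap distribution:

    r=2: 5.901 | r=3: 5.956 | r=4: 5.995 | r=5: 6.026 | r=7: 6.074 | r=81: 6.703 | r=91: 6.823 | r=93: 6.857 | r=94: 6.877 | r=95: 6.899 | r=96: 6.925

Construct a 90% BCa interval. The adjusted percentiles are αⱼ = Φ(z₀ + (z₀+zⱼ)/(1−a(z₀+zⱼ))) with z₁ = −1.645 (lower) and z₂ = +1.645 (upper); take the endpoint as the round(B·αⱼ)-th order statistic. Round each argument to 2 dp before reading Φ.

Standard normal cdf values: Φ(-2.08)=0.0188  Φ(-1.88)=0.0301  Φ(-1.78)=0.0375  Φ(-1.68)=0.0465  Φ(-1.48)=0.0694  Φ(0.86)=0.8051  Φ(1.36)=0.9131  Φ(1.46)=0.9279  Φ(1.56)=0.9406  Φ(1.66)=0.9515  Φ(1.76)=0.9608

(5.956, 6.823)

Lower: z₀ + z₁ = -0.202 + (-1.645) = -1.847; 1 − a(z₀+z₁) = 1 − (0.053)(-1.847) = 1.0979; argument = -0.202 + (-1.847)/1.0979 = -1.8843 → -1.88.
α₁ = Φ(-1.88) = 0.0301; rank = round(100 × 0.0301) = 3; θ*₍3₎ = 5.956.
Upper: z₀ + z₂ = 1.443; 1 − a(z₀+z₂) = 0.9235; argument = 1.3605 → 1.36; α₂ = 0.9131; rank = 91; θ*₍91₎ = 6.823.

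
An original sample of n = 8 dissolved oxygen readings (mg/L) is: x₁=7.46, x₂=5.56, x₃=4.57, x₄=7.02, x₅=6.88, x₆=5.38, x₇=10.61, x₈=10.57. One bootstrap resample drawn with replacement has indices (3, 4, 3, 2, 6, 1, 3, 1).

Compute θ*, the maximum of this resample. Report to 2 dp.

θ* = 7.46

Resample values: 4.57, 7.02, 4.57, 5.56, 5.38, 7.46, 4.57, 7.46.
Maximum = 7.46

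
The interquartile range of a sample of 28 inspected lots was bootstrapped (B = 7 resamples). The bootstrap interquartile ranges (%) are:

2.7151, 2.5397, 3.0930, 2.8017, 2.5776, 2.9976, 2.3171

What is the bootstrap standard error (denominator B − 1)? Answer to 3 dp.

Bootstrap SE is the standard deviation of the 7 replicate interquartile ranges.
Mean of replicates: (2.7151 + 2.5397 + 3.0930 + 2.8017 + 2.5776 + 2.9976 + 2.3171) / 7 = 19.04180 / 7 = 2.72026
Sum of squared deviations: (−0.00516)² + (−0.18056)² + (+0.37274)² + (+0.08144)² + (−0.14266)² + (+0.27734)² + (−0.40316)² = 0.43800
Variance = 0.43800 / 6 = 0.07300
SE* = √0.07300

SE* = 0.270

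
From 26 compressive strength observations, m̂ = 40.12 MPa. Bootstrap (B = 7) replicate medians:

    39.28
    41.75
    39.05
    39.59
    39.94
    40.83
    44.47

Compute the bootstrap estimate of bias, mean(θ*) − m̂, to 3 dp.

bias = +0.581

mean(θ*) = (39.28 + 41.75 + 39.05 + 39.59 + 39.94 + 40.83 + 44.47) / 7 = 40.7014
bias = 40.7014 − 40.12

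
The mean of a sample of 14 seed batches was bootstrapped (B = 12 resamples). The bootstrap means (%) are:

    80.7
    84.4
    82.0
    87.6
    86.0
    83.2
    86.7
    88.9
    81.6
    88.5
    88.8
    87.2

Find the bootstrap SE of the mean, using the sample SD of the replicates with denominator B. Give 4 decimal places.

SE* = 2.8494

Bootstrap SE is the standard deviation of the 12 replicate means.
Mean of replicates: (80.7 + 84.4 + 82.0 + 87.6 + 86.0 + 83.2 + 86.7 + 88.9 + 81.6 + 88.5 + 88.8 + 87.2) / 12 = 1025.60000 / 12 = 85.46667
Sum of squared deviations: (−4.76667)² + (−1.06667)² + (−3.46667)² + (+2.13333)² + (+0.53333)² + (−2.26667)² + (+1.23333)² + (+3.43333)² + (−3.86667)² + (+3.03333)² + (+3.33333)² + (+1.73333)² = 97.42667
Variance = 97.42667 / 12 = 8.11889
SE* = √8.11889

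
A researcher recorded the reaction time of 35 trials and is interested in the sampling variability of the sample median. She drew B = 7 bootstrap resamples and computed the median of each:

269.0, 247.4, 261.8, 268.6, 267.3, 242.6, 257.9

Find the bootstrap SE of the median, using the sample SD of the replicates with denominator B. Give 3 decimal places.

Bootstrap SE is the standard deviation of the 7 replicate medians.
Mean of replicates: (269.0 + 247.4 + 261.8 + 268.6 + 267.3 + 242.6 + 257.9) / 7 = 1814.6000 / 7 = 259.2286
Sum of squared deviations: (+9.7714)² + (−11.8286)² + (+2.5714)² + (+9.3714)² + (+8.0714)² + (−16.6286)² + (−1.3286)² = 673.2543
Variance = 673.2543 / 7 = 96.1792
SE* = √96.1792

SE* = 9.807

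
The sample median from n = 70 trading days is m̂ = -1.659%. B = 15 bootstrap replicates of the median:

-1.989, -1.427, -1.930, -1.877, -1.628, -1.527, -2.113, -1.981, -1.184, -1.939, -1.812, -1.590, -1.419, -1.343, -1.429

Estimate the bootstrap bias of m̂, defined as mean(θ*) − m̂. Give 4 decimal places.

bias = −0.0202

mean(θ*) = ((-1.989) + (-1.427) + (-1.930) + (-1.877) + (-1.628) + (-1.527) + (-2.113) + (-1.981) + (-1.184) + (-1.939) + (-1.812) + (-1.590) + (-1.419) + (-1.343) + (-1.429)) / 15 = -1.67920
bias = -1.67920 − -1.659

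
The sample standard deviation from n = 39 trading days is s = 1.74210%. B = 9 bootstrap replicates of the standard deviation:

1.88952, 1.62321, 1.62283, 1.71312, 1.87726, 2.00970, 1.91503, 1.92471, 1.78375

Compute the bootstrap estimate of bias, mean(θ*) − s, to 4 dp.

mean(θ*) = (1.88952 + 1.62321 + 1.62283 + 1.71312 + 1.87726 + 2.00970 + 1.91503 + 1.92471 + 1.78375) / 9 = 1.81768
bias = 1.81768 − 1.74210

bias = +0.0756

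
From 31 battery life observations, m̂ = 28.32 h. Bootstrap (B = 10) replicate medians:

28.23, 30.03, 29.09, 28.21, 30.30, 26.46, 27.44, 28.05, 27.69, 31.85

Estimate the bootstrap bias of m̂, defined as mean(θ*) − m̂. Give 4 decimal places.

mean(θ*) = (28.23 + 30.03 + 29.09 + 28.21 + 30.30 + 26.46 + 27.44 + 28.05 + 27.69 + 31.85) / 10 = 28.73500
bias = 28.73500 − 28.32

bias = +0.4150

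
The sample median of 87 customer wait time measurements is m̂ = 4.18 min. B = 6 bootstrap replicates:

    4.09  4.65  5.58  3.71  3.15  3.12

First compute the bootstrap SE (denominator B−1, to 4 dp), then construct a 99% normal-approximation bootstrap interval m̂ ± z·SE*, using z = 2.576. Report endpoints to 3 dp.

Mean of replicates = 4.0500; sum of squared deviations = 4.4930; SE* = √(4.4930/5) = 0.9479
Margin = 2.576 × 0.9479 = 2.4418
Interval: 4.18 ± 2.4418

(1.738, 6.622)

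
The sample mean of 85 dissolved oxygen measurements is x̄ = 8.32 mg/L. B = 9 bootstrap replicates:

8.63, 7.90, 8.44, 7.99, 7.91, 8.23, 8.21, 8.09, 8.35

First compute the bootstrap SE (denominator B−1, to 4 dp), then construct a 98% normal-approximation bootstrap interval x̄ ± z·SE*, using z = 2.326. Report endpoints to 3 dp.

(7.741, 8.899)

Mean of replicates = 8.1944; sum of squared deviations = 0.4960; SE* = √(0.4960/8) = 0.2490
Margin = 2.326 × 0.2490 = 0.5792
Interval: 8.32 ± 0.5792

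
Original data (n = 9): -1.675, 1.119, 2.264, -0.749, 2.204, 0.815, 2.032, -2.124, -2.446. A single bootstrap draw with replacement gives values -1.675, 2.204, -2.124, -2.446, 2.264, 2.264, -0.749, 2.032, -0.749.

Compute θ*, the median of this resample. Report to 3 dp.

θ* = -0.749

Sorted: -2.446, -2.124, -1.675, -0.749, -0.749, 2.032, 2.204, 2.264, 2.264
Median = middle value = -0.749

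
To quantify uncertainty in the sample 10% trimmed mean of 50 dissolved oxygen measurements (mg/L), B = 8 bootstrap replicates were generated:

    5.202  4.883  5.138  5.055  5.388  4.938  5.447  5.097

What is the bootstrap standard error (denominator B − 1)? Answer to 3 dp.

Bootstrap SE is the standard deviation of the 8 replicate 10% trimmed means.
Mean of replicates: (5.202 + 4.883 + 5.138 + 5.055 + 5.388 + 4.938 + 5.447 + 5.097) / 8 = 41.1480 / 8 = 5.1435
Sum of squared deviations: (+0.0585)² + (−0.2605)² + (−0.0055)² + (−0.0885)² + (+0.2445)² + (−0.2055)² + (+0.3035)² + (−0.0465)² = 0.2754
Variance = 0.2754 / 7 = 0.0393
SE* = √0.0393

SE* = 0.198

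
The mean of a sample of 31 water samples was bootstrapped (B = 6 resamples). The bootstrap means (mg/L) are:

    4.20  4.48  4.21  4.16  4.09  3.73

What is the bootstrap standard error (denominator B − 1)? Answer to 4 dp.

SE* = 0.2429

Bootstrap SE is the standard deviation of the 6 replicate means.
Mean of replicates: (4.20 + 4.48 + 4.21 + 4.16 + 4.09 + 3.73) / 6 = 24.87000 / 6 = 4.14500
Sum of squared deviations: (+0.05500)² + (+0.33500)² + (+0.06500)² + (+0.01500)² + (−0.05500)² + (−0.41500)² = 0.29495
Variance = 0.29495 / 5 = 0.05899
SE* = √0.05899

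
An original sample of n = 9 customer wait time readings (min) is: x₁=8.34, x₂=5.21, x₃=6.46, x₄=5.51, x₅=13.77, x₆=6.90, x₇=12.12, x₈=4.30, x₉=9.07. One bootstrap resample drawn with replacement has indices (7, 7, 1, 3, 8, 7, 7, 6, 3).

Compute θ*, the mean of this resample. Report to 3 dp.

θ* = 8.993

Resample values: 12.12, 12.12, 8.34, 6.46, 4.30, 12.12, 12.12, 6.90, 6.46.
Mean = (12.12 + 12.12 + 8.34 + 6.46 + 4.30 + 12.12 + 12.12 + 6.90 + 6.46) / 9 = 80.940 / 9 = 8.993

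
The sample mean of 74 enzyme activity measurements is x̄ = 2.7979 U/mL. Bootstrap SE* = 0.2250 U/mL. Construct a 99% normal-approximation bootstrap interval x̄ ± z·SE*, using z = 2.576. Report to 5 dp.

Margin = 2.576 × 0.2250 = 0.579600
Interval: 2.7979 ± 0.579600

(2.21830, 3.37750)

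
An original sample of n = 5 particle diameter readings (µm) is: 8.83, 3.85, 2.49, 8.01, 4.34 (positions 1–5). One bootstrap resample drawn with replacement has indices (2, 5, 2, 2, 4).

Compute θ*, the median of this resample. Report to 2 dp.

θ* = 3.85

Resample values: 3.85, 4.34, 3.85, 3.85, 8.01.
Sorted: 3.85, 3.85, 3.85, 4.34, 8.01
Median = middle value = 3.85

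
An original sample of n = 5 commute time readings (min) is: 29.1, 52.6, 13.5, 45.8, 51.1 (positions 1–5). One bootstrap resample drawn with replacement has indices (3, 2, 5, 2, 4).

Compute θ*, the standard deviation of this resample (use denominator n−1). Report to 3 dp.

Resample values: 13.5, 52.6, 51.1, 52.6, 45.8.
Mean = 43.1200; sum of squared deviations = 1127.9480
s² = 1127.9480 / 4 = 281.9870
s = √281.9870 = 16.792

θ* = 16.792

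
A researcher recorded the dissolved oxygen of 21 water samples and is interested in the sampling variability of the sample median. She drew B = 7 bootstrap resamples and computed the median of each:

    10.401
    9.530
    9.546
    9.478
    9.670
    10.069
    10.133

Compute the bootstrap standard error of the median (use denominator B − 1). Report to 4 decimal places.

SE* = 0.3640

Bootstrap SE is the standard deviation of the 7 replicate medians.
Mean of replicates: (10.401 + 9.530 + 9.546 + 9.478 + 9.670 + 10.069 + 10.133) / 7 = 68.82700 / 7 = 9.83243
Sum of squared deviations: (+0.56857)² + (−0.30243)² + (−0.28643)² + (−0.35443)² + (−0.16243)² + (+0.23657)² + (+0.30057)² = 0.79509
Variance = 0.79509 / 6 = 0.13251
SE* = √0.13251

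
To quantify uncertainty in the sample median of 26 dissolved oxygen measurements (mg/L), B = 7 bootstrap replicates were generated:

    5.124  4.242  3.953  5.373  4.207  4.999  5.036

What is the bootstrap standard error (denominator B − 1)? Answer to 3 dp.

SE* = 0.555

Bootstrap SE is the standard deviation of the 7 replicate medians.
Mean of replicates: (5.124 + 4.242 + 3.953 + 5.373 + 4.207 + 4.999 + 5.036) / 7 = 32.9340 / 7 = 4.7049
Sum of squared deviations: (+0.4191)² + (−0.4629)² + (−0.7519)² + (+0.6681)² + (−0.4979)² + (+0.2941)² + (+0.3311)² = 1.8457
Variance = 1.8457 / 6 = 0.3076
SE* = √0.3076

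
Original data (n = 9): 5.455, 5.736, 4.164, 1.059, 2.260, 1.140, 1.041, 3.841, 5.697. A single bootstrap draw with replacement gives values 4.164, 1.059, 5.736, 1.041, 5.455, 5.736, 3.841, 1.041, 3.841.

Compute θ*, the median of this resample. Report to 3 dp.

Sorted: 1.041, 1.041, 1.059, 3.841, 3.841, 4.164, 5.455, 5.736, 5.736
Median = middle value = 3.841

θ* = 3.841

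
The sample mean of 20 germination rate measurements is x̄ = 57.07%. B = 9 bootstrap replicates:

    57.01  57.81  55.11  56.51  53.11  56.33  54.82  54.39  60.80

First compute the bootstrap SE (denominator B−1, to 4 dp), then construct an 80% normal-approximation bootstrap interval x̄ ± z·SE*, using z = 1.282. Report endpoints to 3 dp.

Mean of replicates = 56.2100; sum of squared deviations = 40.4370; SE* = √(40.4370/8) = 2.2482
Margin = 1.282 × 2.2482 = 2.8822
Interval: 57.07 ± 2.8822

(54.188, 59.952)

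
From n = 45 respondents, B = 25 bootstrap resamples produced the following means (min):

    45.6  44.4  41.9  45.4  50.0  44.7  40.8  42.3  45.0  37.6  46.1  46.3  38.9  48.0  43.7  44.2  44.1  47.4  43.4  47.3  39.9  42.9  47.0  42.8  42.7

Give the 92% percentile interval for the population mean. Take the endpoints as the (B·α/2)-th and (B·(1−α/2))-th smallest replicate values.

Sorted replicates: 37.6, 38.9, 39.9, 40.8, 41.9, 42.3, 42.7, 42.8, 42.9, 43.4, 43.7, 44.1, 44.2, 44.4, 44.7, 45.0, 45.4, 45.6, 46.1, 46.3, 47.0, 47.3, 47.4, 48.0, 50.0
α = 0.08; lower rank = 25 × 0.040 = 1; upper rank = 25 × 0.960 = 24.
The 1st smallest replicate is 37.6; the 24th is 48.0.

(37.6, 48.0)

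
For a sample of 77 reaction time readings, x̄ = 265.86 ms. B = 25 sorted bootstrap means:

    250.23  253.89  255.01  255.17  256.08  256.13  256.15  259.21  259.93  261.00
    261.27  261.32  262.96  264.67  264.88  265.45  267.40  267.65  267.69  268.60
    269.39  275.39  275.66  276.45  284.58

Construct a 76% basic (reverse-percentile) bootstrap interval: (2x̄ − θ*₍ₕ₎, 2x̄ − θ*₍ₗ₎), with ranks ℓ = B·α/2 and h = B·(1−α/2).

(256.33, 276.71)

Percentile endpoints at ranks 3 and 22: θ*₍3₎ = 255.01, θ*₍22₎ = 275.39.
Basic interval reflects these around x̄:
  lower = 2 × 265.86 − 275.39 = 256.33
  upper = 2 × 265.86 − 255.01 = 276.71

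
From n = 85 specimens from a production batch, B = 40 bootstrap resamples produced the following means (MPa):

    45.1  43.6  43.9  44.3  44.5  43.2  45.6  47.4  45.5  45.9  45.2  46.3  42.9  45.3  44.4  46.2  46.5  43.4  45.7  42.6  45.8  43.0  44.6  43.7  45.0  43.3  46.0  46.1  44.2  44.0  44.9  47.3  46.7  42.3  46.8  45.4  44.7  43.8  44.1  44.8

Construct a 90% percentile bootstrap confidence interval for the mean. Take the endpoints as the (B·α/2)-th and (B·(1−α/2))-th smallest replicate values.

Sorted replicates: 42.3, 42.6, 42.9, 43.0, 43.2, 43.3, 43.4, 43.6, 43.7, 43.8, 43.9, 44.0, 44.1, 44.2, 44.3, 44.4, 44.5, 44.6, 44.7, 44.8, 44.9, 45.0, 45.1, 45.2, 45.3, 45.4, 45.5, 45.6, 45.7, 45.8, 45.9, 46.0, 46.1, 46.2, 46.3, 46.5, 46.7, 46.8, 47.3, 47.4
α = 0.10; lower rank = 40 × 0.050 = 2; upper rank = 40 × 0.950 = 38.
The 2nd smallest replicate is 42.6; the 38th is 46.8.

(42.6, 46.8)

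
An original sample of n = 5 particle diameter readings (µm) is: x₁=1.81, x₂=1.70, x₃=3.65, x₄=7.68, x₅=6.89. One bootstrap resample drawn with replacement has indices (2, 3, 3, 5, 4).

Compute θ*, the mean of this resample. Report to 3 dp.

Resample values: 1.70, 3.65, 3.65, 6.89, 7.68.
Mean = (1.70 + 3.65 + 3.65 + 6.89 + 7.68) / 5 = 23.570 / 5 = 4.714

θ* = 4.714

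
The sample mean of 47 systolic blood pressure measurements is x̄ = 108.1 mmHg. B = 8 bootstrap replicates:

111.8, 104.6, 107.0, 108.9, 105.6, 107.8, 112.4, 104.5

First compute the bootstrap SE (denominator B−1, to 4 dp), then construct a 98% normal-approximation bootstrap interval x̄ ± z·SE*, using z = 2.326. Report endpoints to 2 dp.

Mean of replicates = 107.8250; sum of squared deviations = 64.9750; SE* = √(64.9750/7) = 3.0467
Margin = 2.326 × 3.0467 = 7.087
Interval: 108.1 ± 7.087

(101.01, 115.19)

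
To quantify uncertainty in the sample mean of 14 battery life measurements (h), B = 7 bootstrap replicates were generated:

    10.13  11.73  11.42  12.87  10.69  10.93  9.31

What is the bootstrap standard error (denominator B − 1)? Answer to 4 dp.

SE* = 1.1489

Bootstrap SE is the standard deviation of the 7 replicate means.
Mean of replicates: (10.13 + 11.73 + 11.42 + 12.87 + 10.69 + 10.93 + 9.31) / 7 = 77.08000 / 7 = 11.01143
Sum of squared deviations: (−0.88143)² + (+0.71857)² + (+0.40857)² + (+1.85857)² + (−0.32143)² + (−0.08143)² + (−1.70143)² = 7.91929
Variance = 7.91929 / 6 = 1.31988
SE* = √1.31988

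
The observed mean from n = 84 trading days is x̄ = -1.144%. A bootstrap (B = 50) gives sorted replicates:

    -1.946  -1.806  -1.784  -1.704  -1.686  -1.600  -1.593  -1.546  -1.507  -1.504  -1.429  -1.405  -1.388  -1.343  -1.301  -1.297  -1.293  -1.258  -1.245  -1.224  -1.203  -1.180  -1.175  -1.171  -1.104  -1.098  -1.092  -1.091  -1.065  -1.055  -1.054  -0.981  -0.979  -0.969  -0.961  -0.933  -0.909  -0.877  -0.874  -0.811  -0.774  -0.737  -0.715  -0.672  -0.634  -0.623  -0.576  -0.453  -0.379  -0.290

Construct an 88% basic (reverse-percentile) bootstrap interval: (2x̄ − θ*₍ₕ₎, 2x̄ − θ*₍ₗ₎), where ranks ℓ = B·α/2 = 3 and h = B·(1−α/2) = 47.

(-1.712, -0.504)

Percentile endpoints at ranks 3 and 47: θ*₍3₎ = -1.784, θ*₍47₎ = -0.576.
Basic interval reflects these around x̄:
  lower = 2 × -1.144 − -0.576 = -1.712
  upper = 2 × -1.144 − -1.784 = -0.504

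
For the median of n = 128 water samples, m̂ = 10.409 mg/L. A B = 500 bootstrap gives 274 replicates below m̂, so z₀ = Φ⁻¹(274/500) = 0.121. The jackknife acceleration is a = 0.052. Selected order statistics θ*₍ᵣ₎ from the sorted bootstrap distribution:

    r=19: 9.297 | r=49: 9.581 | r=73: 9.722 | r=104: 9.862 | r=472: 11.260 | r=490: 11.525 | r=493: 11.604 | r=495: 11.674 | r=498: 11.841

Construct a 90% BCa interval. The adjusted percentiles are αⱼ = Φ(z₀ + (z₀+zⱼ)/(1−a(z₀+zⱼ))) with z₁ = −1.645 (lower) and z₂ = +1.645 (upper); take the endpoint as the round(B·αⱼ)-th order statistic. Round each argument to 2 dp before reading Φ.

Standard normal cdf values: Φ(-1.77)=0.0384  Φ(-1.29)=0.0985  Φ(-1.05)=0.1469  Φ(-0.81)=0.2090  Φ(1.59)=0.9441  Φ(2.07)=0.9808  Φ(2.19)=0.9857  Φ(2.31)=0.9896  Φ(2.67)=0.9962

(9.581, 11.525)

Lower: z₀ + z₁ = 0.121 + (-1.645) = -1.524; 1 − a(z₀+z₁) = 1 − (0.052)(-1.524) = 1.0792; argument = 0.121 + (-1.524)/1.0792 = -1.2911 → -1.29.
α₁ = Φ(-1.29) = 0.0985; rank = round(500 × 0.0985) = 49; θ*₍49₎ = 9.581.
Upper: z₀ + z₂ = 1.766; 1 − a(z₀+z₂) = 0.9082; argument = 2.0656 → 2.07; α₂ = 0.9808; rank = 490; θ*₍490₎ = 11.525.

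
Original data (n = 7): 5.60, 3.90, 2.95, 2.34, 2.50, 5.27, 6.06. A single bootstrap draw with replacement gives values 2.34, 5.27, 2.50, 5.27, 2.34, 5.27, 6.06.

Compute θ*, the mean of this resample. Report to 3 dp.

θ* = 4.150

Mean = (2.34 + 5.27 + 2.50 + 5.27 + 2.34 + 5.27 + 6.06) / 7 = 29.050 / 7 = 4.150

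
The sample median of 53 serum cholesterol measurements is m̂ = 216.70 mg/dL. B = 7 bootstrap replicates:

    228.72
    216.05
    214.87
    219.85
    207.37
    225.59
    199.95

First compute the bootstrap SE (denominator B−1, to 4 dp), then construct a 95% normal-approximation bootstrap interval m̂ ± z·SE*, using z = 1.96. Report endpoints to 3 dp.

Mean of replicates = 216.0571; sum of squared deviations = 601.9249; SE* = √(601.9249/6) = 10.0160
Margin = 1.96 × 10.0160 = 19.6314
Interval: 216.70 ± 19.6314

(197.069, 236.331)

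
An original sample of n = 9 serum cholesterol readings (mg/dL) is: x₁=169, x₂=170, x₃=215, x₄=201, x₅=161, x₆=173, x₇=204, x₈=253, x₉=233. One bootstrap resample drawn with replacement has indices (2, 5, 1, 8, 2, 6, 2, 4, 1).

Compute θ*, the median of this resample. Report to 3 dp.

θ* = 170.000

Resample values: 170, 161, 169, 253, 170, 173, 170, 201, 169.
Sorted: 161, 169, 169, 170, 170, 170, 173, 201, 253
Median = middle value = 170.000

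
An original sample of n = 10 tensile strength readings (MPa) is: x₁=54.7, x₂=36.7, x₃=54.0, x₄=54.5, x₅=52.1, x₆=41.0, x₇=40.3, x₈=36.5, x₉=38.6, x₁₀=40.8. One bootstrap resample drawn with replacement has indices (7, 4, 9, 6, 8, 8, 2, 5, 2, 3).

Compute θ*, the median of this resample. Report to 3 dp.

θ* = 39.450

Resample values: 40.3, 54.5, 38.6, 41.0, 36.5, 36.5, 36.7, 52.1, 36.7, 54.0.
Sorted: 36.5, 36.5, 36.7, 36.7, 38.6, 40.3, 41.0, 52.1, 54.0, 54.5
Median = average of the two middle values = 39.450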